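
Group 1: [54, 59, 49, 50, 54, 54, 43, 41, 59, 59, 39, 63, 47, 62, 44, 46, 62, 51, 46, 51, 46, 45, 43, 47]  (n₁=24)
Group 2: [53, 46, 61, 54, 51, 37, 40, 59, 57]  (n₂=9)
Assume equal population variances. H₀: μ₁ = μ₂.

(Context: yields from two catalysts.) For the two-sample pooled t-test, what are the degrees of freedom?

degrees of freedom = 31

df = n₁ + n₂ − 2 = 24 + 9 − 2 = 31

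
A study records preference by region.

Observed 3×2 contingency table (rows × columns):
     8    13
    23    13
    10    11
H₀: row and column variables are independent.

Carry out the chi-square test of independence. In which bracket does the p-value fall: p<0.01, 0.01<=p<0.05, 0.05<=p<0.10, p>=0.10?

p-value bracket: p>=0.10

Row totals [21, 36, 21], col totals [41, 37], n=78
χ² = (8−11.04)²/11.04 + (13−9.96)²/9.96 + (23−18.92)²/18.92 + (13−17.08)²/17.08 + (10−11.04)²/11.04 + (11−9.96)²/9.96 = 3.8208
df = 2
p-value (upper-tail) = 0.14802
→ bracket: p>=0.10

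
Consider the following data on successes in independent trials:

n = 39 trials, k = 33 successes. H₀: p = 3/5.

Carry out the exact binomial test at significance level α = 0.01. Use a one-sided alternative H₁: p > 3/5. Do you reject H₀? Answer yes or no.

reject H₀: yes

Exact binomial: n=39, k=33, p₀=3/5=0.6000
P(X≥33) from Σ C(n,i)·p₀^i·(1−p₀)^(n−i)
p-value (one-sided, H₁ greater) = 0.00085
At α=0.01: p < α → reject H₀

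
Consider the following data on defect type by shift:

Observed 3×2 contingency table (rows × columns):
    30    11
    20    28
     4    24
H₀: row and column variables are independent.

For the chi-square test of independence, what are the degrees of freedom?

degrees of freedom = 2

df = (r−1)(c−1) = (3−1)·(2−1) = 2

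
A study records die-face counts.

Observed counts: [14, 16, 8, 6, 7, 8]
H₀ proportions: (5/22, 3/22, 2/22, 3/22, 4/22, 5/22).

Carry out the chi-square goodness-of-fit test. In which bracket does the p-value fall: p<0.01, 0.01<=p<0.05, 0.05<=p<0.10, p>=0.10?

p-value bracket: 0.01<=p<0.05

n = 59; E_i = n·p_i = [13.41, 8.05, 5.36, 8.05, 10.73, 13.41]
χ² = (14−13.41)²/13.41 + (16−8.05)²/8.05 + (8−5.36)²/5.36 + (6−8.05)²/8.05 + (7−10.73)²/10.73 + (8−13.41)²/13.41 = 13.1836
df = 5
p-value (upper-tail) = 0.02172
→ bracket: 0.01<=p<0.05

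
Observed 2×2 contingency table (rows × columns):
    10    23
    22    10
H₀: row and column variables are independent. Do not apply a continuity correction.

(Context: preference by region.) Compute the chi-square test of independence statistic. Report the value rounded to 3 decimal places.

test statistic = 9.608

Row totals [33, 32], col totals [32, 33], n=65
χ² = (10−16.25)²/16.25 + (23−16.75)²/16.75 + (22−15.75)²/15.75 + (10−16.25)²/16.25 = 9.6081
df = 1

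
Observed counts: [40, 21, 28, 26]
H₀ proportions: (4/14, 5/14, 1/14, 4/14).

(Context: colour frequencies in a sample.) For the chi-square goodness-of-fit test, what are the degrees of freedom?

degrees of freedom = 3

df = k − 1 = 4 − 1 = 3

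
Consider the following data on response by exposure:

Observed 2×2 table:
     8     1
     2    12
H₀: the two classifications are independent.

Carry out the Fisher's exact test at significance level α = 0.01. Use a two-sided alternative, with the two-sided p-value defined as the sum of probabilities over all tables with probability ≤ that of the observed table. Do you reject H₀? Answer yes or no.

Margins: r₁=9, r₂=14, c₁=10, c₂=13, n=23
p_obs = C(9,8)·C(14,2)/C(23,10); sum pmf over tables with pmf ≤ p_obs
p-value (two-sided) = 0.00073
At α=0.01: p < α → reject H₀

reject H₀: yes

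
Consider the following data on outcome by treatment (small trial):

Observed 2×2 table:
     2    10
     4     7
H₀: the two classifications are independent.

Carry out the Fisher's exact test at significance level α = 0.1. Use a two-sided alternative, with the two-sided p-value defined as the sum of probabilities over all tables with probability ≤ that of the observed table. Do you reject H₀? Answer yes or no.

reject H₀: no

Margins: r₁=12, r₂=11, c₁=6, c₂=17, n=23
p_obs = C(12,2)·C(11,4)/C(23,6); sum pmf over tables with pmf ≤ p_obs
p-value (two-sided) = 0.37071
At α=0.1: p ≥ α → fail to reject H₀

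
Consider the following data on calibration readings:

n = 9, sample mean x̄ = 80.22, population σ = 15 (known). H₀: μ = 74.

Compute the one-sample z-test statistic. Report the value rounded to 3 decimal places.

SE = σ/√n = 15/√9 = 5.0000
z = (x̄−μ₀)/SE = (80.22−74)/5.0000 = 1.2440

test statistic = 1.244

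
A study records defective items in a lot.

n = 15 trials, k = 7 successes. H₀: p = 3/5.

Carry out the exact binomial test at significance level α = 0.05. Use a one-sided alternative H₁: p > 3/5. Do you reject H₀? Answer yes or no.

reject H₀: no

Exact binomial: n=15, k=7, p₀=3/5=0.6000
P(X≥7) from Σ C(n,i)·p₀^i·(1−p₀)^(n−i)
p-value (one-sided, H₁ greater) = 0.90495
At α=0.05: p ≥ α → fail to reject H₀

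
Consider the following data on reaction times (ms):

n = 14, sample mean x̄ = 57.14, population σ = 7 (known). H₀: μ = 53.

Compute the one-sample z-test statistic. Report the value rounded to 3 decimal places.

test statistic = 2.213

SE = σ/√n = 7/√14 = 1.8708
z = (x̄−μ₀)/SE = (57.14−53)/1.8708 = 2.2129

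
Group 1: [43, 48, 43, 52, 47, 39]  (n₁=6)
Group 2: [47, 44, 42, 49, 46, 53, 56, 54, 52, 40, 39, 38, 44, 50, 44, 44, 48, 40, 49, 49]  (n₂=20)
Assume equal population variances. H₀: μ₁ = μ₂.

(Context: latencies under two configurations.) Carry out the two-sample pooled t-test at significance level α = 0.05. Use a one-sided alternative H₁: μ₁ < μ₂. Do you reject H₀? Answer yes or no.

reject H₀: no

x̄₁=45.333, s₁=4.590, n₁=6
x̄₂=46.400, s₂=5.185, n₂=20
s_p² = [5·4.590² + 19·5.185²]/24 = 25.6722
SE = √(s_p²·(1/6+1/20)) = 2.3585
t = (45.333−46.400)/2.3585 = -0.4523
df = 24
p-value (one-sided, H₁ less) = 0.32757
At α=0.05: p ≥ α → fail to reject H₀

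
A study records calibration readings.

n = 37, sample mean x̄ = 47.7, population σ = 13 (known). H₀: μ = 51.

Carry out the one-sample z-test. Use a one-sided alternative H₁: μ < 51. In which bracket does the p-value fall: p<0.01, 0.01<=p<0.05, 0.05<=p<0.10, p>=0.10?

p-value bracket: 0.05<=p<0.10

SE = σ/√n = 13/√37 = 2.1372
z = (x̄−μ₀)/SE = (47.7−51)/2.1372 = -1.5441
p-value (one-sided, H₁ less) = 0.06128
→ bracket: 0.05<=p<0.10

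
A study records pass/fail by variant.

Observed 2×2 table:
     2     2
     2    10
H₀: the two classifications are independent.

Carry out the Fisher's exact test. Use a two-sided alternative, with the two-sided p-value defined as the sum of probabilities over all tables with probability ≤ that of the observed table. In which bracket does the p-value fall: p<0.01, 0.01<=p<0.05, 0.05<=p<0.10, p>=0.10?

p-value bracket: p>=0.10

Margins: r₁=4, r₂=12, c₁=4, c₂=12, n=16
p_obs = C(4,2)·C(12,2)/C(16,4); sum pmf over tables with pmf ≤ p_obs
p-value (two-sided) = 0.24451
→ bracket: p>=0.10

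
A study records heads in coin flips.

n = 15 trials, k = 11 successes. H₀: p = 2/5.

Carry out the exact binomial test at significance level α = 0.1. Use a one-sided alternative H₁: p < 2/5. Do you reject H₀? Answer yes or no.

reject H₀: no

Exact binomial: n=15, k=11, p₀=2/5=0.4000
P(X≤11) from Σ C(n,i)·p₀^i·(1−p₀)^(n−i)
p-value (one-sided, H₁ less) = 0.99807
At α=0.1: p ≥ α → fail to reject H₀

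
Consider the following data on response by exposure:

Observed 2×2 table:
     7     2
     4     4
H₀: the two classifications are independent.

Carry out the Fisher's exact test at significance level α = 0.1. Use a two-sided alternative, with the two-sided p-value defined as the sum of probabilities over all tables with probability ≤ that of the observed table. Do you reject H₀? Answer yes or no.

reject H₀: no

Margins: r₁=9, r₂=8, c₁=11, c₂=6, n=17
p_obs = C(9,7)·C(8,4)/C(17,11); sum pmf over tables with pmf ≤ p_obs
p-value (two-sided) = 0.33484
At α=0.1: p ≥ α → fail to reject H₀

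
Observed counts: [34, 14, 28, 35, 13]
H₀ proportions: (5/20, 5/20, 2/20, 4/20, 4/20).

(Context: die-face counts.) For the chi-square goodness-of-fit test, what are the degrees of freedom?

df = k − 1 = 5 − 1 = 4

degrees of freedom = 4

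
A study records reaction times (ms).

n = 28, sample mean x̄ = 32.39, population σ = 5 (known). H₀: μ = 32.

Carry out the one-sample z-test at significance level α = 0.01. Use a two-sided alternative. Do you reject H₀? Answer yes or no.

reject H₀: no

SE = σ/√n = 5/√28 = 0.9449
z = (x̄−μ₀)/SE = (32.39−32)/0.9449 = 0.4127
p-value (two-sided) = 0.67980
At α=0.01: p ≥ α → fail to reject H₀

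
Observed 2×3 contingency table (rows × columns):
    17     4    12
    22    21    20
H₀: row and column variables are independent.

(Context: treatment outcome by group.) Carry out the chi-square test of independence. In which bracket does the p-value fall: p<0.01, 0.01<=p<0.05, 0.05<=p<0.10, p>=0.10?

Row totals [33, 63], col totals [39, 25, 32], n=96
χ² = (17−13.41)²/13.41 + (4−8.59)²/8.59 + (12−11.00)²/11.00 + (22−25.59)²/25.59 + (21−16.41)²/16.41 + (20−21.00)²/21.00 = 5.3483
df = 2
p-value (upper-tail) = 0.06896
→ bracket: 0.05<=p<0.10

p-value bracket: 0.05<=p<0.10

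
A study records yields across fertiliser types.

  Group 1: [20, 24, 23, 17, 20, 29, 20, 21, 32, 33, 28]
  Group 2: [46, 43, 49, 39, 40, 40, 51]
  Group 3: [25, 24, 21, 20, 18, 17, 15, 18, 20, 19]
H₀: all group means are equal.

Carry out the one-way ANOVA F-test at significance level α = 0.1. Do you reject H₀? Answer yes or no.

Group means [24.27, 44.00, 19.70], grand mean 27.571
SSB = Σnᵢ(x̄ᵢ−x̄)² = 2628.575; SSW = ΣΣ(x−x̄ᵢ)² = 512.282
MSB = 2628.575/2 = 1314.2877; MSW = 512.282/25 = 20.4913
F = MSB/MSW = 64.1389
df = (2, 25)
p-value (upper-tail) = 0.00000
At α=0.1: p < α → reject H₀

reject H₀: yes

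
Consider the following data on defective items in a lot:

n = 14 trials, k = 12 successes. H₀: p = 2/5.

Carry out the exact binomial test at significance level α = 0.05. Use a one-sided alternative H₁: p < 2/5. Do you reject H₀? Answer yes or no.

reject H₀: no

Exact binomial: n=14, k=12, p₀=2/5=0.4000
P(X≤12) from Σ C(n,i)·p₀^i·(1−p₀)^(n−i)
p-value (one-sided, H₁ less) = 0.99994
At α=0.05: p ≥ α → fail to reject H₀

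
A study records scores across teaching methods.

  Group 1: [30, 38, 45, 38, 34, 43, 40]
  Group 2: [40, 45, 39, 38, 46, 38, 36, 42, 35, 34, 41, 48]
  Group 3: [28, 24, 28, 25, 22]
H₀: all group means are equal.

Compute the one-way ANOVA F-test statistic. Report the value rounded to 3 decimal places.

Group means [38.29, 40.17, 25.40], grand mean 36.542
SSB = Σnᵢ(x̄ᵢ−x̄)² = 799.663; SSW = ΣΣ(x−x̄ᵢ)² = 400.295
MSB = 799.663/2 = 399.8315; MSW = 400.295/21 = 19.0617
F = MSB/MSW = 20.9757
df = (2, 21)

test statistic = 20.976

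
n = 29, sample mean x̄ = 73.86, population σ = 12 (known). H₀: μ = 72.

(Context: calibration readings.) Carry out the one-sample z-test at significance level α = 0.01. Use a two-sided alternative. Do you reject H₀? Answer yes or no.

SE = σ/√n = 12/√29 = 2.2283
z = (x̄−μ₀)/SE = (73.86−72)/2.2283 = 0.8347
p-value (two-sided) = 0.40389
At α=0.01: p ≥ α → fail to reject H₀

reject H₀: no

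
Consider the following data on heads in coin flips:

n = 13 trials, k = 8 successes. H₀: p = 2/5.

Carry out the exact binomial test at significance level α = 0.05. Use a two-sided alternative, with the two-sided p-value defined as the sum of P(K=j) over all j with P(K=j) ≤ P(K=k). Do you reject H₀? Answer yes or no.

Exact binomial: n=13, k=8, p₀=2/5=0.4000
P(X=j) = C(n,j)·p₀^j·(1−p₀)^(n−j); p = Σ P(X=j) over j with P(X=j) ≤ P(X=8)
p-value (two-sided) = 0.15557
At α=0.05: p ≥ α → fail to reject H₀

reject H₀: no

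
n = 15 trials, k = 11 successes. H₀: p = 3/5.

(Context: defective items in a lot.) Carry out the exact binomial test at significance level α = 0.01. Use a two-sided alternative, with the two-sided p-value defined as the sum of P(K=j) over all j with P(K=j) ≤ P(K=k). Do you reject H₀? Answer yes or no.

Exact binomial: n=15, k=11, p₀=3/5=0.6000
P(X=j) = C(n,j)·p₀^j·(1−p₀)^(n−j); p = Σ P(X=j) over j with P(X=j) ≤ P(X=11)
p-value (two-sided) = 0.43038
At α=0.01: p ≥ α → fail to reject H₀

reject H₀: no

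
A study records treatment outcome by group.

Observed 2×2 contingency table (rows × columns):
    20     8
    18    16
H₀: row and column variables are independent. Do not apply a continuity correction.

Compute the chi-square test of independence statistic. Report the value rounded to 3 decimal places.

test statistic = 2.212

Row totals [28, 34], col totals [38, 24], n=62
χ² = (20−17.16)²/17.16 + (8−10.84)²/10.84 + (18−20.84)²/20.84 + (16−13.16)²/13.16 = 2.2120
df = 1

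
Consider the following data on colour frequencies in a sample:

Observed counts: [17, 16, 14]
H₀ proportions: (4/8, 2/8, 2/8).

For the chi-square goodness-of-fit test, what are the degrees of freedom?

df = k − 1 = 3 − 1 = 2

degrees of freedom = 2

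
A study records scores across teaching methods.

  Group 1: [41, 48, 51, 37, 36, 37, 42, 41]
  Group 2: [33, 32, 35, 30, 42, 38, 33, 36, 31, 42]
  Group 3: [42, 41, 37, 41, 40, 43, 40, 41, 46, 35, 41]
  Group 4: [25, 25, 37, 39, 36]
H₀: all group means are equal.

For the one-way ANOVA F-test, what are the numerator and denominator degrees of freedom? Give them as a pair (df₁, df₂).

degrees of freedom = [3, 30]

k = 4 groups, N = 34 total
df = (k−1, N−k) = (4−1, 34−4) = (3, 30)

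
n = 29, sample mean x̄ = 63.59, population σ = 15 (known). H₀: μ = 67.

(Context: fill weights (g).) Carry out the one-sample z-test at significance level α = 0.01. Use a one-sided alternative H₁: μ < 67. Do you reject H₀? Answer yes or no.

SE = σ/√n = 15/√29 = 2.7854
z = (x̄−μ₀)/SE = (63.59−67)/2.7854 = -1.2242
p-value (one-sided, H₁ less) = 0.11043
At α=0.01: p ≥ α → fail to reject H₀

reject H₀: no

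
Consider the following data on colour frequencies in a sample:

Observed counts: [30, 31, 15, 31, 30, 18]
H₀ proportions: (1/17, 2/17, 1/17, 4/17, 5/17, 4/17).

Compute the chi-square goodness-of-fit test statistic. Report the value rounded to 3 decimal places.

n = 155; E_i = n·p_i = [9.12, 18.24, 9.12, 36.47, 45.59, 36.47]
χ² = (30−9.12)²/9.12 + (31−18.24)²/18.24 + (15−9.12)²/9.12 + (31−36.47)²/36.47 + (30−45.59)²/45.59 + (18−36.47)²/36.47 = 76.0629
df = 5

test statistic = 76.063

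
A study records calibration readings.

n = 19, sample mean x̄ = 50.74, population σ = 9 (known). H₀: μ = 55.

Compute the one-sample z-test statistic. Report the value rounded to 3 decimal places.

SE = σ/√n = 9/√19 = 2.0647
z = (x̄−μ₀)/SE = (50.74−55)/2.0647 = -2.0632

test statistic = -2.063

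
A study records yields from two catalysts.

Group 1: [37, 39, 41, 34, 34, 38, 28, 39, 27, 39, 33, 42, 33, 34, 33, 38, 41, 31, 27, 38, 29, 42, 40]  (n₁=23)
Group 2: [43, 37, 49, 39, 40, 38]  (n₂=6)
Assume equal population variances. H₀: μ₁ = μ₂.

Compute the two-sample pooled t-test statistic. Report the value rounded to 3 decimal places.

test statistic = -2.515

x̄₁=35.522, s₁=4.823, n₁=23
x̄₂=41.000, s₂=4.427, n₂=6
s_p² = [22·4.823² + 5·4.427²]/27 = 22.5829
SE = √(s_p²·(1/23+1/6)) = 2.1785
t = (35.522−41.000)/2.1785 = -2.5147
df = 27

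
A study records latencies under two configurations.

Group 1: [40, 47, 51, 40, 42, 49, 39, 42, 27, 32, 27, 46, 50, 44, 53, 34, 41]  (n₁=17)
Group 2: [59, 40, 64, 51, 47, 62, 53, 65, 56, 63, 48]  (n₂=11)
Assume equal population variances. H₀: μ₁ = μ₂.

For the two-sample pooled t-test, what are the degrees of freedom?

degrees of freedom = 26

df = n₁ + n₂ − 2 = 17 + 11 − 2 = 26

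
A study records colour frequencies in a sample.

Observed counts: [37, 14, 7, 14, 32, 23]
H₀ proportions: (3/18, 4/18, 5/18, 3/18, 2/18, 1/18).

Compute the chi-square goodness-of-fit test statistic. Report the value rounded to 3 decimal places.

test statistic = 102.814

n = 127; E_i = n·p_i = [21.17, 28.22, 35.28, 21.17, 14.11, 7.06]
χ² = (37−21.17)²/21.17 + (14−28.22)²/28.22 + (7−35.28)²/35.28 + (14−21.17)²/21.17 + (32−14.11)²/14.11 + (23−7.06)²/7.06 = 102.8142
df = 5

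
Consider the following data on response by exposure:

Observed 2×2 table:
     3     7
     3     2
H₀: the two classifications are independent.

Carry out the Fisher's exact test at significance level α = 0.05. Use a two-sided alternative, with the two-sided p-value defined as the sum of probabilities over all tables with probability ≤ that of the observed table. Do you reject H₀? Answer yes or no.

Margins: r₁=10, r₂=5, c₁=6, c₂=9, n=15
p_obs = C(10,3)·C(5,3)/C(15,6); sum pmf over tables with pmf ≤ p_obs
p-value (two-sided) = 0.32867
At α=0.05: p ≥ α → fail to reject H₀

reject H₀: no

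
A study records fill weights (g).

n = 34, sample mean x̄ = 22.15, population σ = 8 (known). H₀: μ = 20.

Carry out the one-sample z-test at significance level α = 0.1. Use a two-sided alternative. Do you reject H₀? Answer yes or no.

SE = σ/√n = 8/√34 = 1.3720
z = (x̄−μ₀)/SE = (22.15−20)/1.3720 = 1.5671
p-value (two-sided) = 0.11710
At α=0.1: p ≥ α → fail to reject H₀

reject H₀: no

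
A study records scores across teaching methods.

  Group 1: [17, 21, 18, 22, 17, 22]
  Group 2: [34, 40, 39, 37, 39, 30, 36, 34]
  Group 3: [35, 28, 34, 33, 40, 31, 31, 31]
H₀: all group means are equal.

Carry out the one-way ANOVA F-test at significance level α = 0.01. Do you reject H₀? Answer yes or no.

reject H₀: yes

Group means [19.50, 36.12, 32.88], grand mean 30.409
SSB = Σnᵢ(x̄ᵢ−x̄)² = 1024.068; SSW = ΣΣ(x−x̄ᵢ)² = 199.250
MSB = 1024.068/2 = 512.0341; MSW = 199.250/19 = 10.4868
F = MSB/MSW = 48.8263
df = (2, 19)
p-value (upper-tail) = 0.00000
At α=0.01: p < α → reject H₀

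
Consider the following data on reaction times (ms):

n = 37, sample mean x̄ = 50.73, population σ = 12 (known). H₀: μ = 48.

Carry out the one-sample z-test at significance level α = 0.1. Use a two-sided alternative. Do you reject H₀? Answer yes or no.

reject H₀: no

SE = σ/√n = 12/√37 = 1.9728
z = (x̄−μ₀)/SE = (50.73−48)/1.9728 = 1.3838
p-value (two-sided) = 0.16641
At α=0.1: p ≥ α → fail to reject H₀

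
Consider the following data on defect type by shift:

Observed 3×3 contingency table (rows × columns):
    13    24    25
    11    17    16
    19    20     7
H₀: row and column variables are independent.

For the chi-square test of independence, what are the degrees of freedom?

degrees of freedom = 4

df = (r−1)(c−1) = (3−1)·(3−1) = 4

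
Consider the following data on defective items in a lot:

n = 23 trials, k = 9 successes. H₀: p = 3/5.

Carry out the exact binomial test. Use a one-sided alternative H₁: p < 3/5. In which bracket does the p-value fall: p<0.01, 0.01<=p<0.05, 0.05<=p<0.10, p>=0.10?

p-value bracket: 0.01<=p<0.05

Exact binomial: n=23, k=9, p₀=3/5=0.6000
P(X≤9) from Σ C(n,i)·p₀^i·(1−p₀)^(n−i)
p-value (one-sided, H₁ less) = 0.03492
→ bracket: 0.01<=p<0.05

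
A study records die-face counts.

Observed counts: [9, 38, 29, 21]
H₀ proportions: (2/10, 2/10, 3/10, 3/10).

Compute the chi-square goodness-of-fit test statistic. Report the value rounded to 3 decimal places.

test statistic = 25.663

n = 97; E_i = n·p_i = [19.40, 19.40, 29.10, 29.10]
χ² = (9−19.40)²/19.40 + (38−19.40)²/19.40 + (29−29.10)²/29.10 + (21−29.10)²/29.10 = 25.6632
df = 3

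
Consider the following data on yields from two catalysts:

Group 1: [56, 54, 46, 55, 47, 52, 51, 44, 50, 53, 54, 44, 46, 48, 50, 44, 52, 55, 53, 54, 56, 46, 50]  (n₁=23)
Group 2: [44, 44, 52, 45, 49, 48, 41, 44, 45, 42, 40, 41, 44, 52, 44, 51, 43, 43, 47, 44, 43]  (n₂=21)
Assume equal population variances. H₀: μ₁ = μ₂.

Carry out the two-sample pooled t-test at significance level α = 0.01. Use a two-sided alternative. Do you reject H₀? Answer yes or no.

reject H₀: yes

x̄₁=50.435, s₁=4.054, n₁=23
x̄₂=45.048, s₂=3.514, n₂=21
s_p² = [22·4.054² + 20·3.514²]/42 = 14.4906
SE = √(s_p²·(1/23+1/21)) = 1.1489
t = (50.435−45.048)/1.1489 = 4.6888
df = 42
p-value (two-sided) = 0.00003
At α=0.01: p < α → reject H₀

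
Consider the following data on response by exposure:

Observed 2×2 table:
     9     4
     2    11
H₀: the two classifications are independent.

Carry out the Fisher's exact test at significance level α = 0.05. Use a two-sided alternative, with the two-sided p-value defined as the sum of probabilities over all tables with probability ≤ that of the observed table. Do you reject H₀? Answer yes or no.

reject H₀: yes

Margins: r₁=13, r₂=13, c₁=11, c₂=15, n=26
p_obs = C(13,9)·C(13,2)/C(26,11); sum pmf over tables with pmf ≤ p_obs
p-value (two-sided) = 0.01542
At α=0.05: p < α → reject H₀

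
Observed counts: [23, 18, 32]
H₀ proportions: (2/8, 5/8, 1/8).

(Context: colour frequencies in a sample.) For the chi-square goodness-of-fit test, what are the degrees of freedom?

degrees of freedom = 2

df = k − 1 = 3 − 1 = 2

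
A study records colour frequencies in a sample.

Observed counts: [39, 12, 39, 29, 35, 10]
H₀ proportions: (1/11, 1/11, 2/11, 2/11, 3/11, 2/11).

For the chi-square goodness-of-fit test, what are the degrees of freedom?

degrees of freedom = 5

df = k − 1 = 6 − 1 = 5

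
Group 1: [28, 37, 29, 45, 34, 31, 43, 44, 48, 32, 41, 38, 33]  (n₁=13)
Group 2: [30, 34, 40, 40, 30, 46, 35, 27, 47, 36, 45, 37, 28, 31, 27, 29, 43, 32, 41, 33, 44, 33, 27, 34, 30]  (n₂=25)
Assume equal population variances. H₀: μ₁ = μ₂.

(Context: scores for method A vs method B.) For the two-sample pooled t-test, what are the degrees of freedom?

df = n₁ + n₂ − 2 = 13 + 25 − 2 = 36

degrees of freedom = 36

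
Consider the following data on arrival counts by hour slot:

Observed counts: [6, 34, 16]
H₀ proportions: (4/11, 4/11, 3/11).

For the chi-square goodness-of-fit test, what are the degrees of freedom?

degrees of freedom = 2

df = k − 1 = 3 − 1 = 2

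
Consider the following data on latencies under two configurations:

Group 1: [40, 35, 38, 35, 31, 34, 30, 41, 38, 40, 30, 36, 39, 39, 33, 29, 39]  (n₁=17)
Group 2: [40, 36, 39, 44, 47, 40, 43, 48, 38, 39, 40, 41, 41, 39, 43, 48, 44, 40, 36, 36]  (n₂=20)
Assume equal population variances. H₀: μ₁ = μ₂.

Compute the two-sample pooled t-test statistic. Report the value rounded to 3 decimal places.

test statistic = -4.278

x̄₁=35.706, s₁=3.965, n₁=17
x̄₂=41.100, s₂=3.698, n₂=20
s_p² = [16·3.965² + 19·3.698²]/35 = 14.6094
SE = √(s_p²·(1/17+1/20)) = 1.2609
t = (35.706−41.100)/1.2609 = -4.2780
df = 35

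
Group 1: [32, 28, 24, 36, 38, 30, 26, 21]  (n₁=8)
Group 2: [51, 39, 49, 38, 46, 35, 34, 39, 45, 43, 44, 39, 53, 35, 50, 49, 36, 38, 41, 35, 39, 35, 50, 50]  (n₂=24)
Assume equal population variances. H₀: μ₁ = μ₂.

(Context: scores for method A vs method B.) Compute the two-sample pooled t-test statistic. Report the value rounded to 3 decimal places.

test statistic = -5.136

x̄₁=29.375, s₁=5.829, n₁=8
x̄₂=42.208, s₂=6.206, n₂=24
s_p² = [7·5.829² + 23·6.206²]/30 = 37.4611
SE = √(s_p²·(1/8+1/24)) = 2.4987
t = (29.375−42.208)/2.4987 = -5.1360
df = 30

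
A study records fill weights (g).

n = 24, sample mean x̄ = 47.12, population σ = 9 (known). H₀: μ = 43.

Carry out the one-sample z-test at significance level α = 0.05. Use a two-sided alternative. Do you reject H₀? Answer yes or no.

SE = σ/√n = 9/√24 = 1.8371
z = (x̄−μ₀)/SE = (47.12−43)/1.8371 = 2.2426
p-value (two-sided) = 0.02492
At α=0.05: p < α → reject H₀

reject H₀: yes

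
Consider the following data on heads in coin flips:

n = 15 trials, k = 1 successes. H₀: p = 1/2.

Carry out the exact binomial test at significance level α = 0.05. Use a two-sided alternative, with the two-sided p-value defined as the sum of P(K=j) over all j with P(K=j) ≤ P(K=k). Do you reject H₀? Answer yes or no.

Exact binomial: n=15, k=1, p₀=1/2=0.5000
P(X=j) = C(n,j)·p₀^j·(1−p₀)^(n−j); p = Σ P(X=j) over j with P(X=j) ≤ P(X=1)
p-value (two-sided) = 0.00098
At α=0.05: p < α → reject H₀

reject H₀: yes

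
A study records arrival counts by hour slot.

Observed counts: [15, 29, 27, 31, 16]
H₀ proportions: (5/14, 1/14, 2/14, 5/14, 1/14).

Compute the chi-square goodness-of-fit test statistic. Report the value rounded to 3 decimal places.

test statistic = 83.541

n = 118; E_i = n·p_i = [42.14, 8.43, 16.86, 42.14, 8.43]
χ² = (15−42.14)²/42.14 + (29−8.43)²/8.43 + (27−16.86)²/16.86 + (31−42.14)²/42.14 + (16−8.43)²/8.43 = 83.5407
df = 4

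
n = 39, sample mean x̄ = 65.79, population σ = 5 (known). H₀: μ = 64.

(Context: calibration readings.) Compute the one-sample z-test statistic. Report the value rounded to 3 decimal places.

SE = σ/√n = 5/√39 = 0.8006
z = (x̄−μ₀)/SE = (65.79−64)/0.8006 = 2.2357

test statistic = 2.236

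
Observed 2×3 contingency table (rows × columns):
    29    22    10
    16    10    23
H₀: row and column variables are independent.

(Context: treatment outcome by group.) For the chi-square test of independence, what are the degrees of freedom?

degrees of freedom = 2

df = (r−1)(c−1) = (2−1)·(3−1) = 2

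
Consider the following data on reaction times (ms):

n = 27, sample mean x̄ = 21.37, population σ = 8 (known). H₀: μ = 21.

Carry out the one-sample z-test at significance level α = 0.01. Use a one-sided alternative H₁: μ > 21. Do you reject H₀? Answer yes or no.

reject H₀: no

SE = σ/√n = 8/√27 = 1.5396
z = (x̄−μ₀)/SE = (21.37−21)/1.5396 = 0.2403
p-value (one-sided, H₁ greater) = 0.40504
At α=0.01: p ≥ α → fail to reject H₀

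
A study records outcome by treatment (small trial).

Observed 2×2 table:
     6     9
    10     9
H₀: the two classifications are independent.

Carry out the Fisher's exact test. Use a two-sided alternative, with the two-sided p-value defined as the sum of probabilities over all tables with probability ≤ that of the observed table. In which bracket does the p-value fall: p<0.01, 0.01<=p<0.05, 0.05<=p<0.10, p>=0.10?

p-value bracket: p>=0.10

Margins: r₁=15, r₂=19, c₁=16, c₂=18, n=34
p_obs = C(15,6)·C(19,10)/C(34,16); sum pmf over tables with pmf ≤ p_obs
p-value (two-sided) = 0.50960
→ bracket: p>=0.10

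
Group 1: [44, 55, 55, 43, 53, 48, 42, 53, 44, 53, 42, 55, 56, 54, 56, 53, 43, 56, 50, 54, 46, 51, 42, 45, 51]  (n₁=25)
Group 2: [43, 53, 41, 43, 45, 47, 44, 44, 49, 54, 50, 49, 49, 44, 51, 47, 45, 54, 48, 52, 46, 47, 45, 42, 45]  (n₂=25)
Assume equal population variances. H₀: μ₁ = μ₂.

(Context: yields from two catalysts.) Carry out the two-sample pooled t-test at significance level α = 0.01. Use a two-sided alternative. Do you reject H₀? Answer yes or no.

x̄₁=49.760, s₁=5.238, n₁=25
x̄₂=47.080, s₂=3.730, n₂=25
s_p² = [24·5.238² + 24·3.730²]/48 = 20.6750
SE = √(s_p²·(1/25+1/25)) = 1.2861
t = (49.760−47.080)/1.2861 = 2.0839
df = 48
p-value (two-sided) = 0.04252
At α=0.01: p ≥ α → fail to reject H₀

reject H₀: no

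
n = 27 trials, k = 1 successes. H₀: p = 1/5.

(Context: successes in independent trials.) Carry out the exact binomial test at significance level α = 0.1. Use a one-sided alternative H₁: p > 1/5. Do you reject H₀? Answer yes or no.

reject H₀: no

Exact binomial: n=27, k=1, p₀=1/5=0.2000
P(X≥1) from Σ C(n,i)·p₀^i·(1−p₀)^(n−i)
p-value (one-sided, H₁ greater) = 0.99758
At α=0.1: p ≥ α → fail to reject H₀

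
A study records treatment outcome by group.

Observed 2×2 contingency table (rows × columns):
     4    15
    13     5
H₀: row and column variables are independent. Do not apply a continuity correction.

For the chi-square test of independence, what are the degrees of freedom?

degrees of freedom = 1

df = (r−1)(c−1) = (2−1)·(2−1) = 1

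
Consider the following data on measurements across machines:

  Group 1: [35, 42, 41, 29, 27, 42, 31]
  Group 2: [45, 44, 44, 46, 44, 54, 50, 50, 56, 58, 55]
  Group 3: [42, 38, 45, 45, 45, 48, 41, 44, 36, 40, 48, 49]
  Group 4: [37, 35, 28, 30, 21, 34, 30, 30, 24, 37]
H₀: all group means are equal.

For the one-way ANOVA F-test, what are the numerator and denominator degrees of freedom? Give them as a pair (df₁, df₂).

degrees of freedom = [3, 36]

k = 4 groups, N = 40 total
df = (k−1, N−k) = (4−1, 40−4) = (3, 36)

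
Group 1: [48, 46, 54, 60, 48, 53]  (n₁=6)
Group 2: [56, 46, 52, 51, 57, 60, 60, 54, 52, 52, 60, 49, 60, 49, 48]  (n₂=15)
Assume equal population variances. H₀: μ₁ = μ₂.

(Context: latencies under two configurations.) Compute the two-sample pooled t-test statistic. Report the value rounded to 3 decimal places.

x̄₁=51.500, s₁=5.206, n₁=6
x̄₂=53.733, s₂=4.832, n₂=15
s_p² = [5·5.206² + 14·4.832²]/19 = 24.3386
SE = √(s_p²·(1/6+1/15)) = 2.3831
t = (51.500−53.733)/2.3831 = -0.9372
df = 19

test statistic = -0.937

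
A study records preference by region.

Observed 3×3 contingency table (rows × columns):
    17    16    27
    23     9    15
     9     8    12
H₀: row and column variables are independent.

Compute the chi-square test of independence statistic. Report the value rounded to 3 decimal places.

Row totals [60, 47, 29], col totals [49, 33, 54], n=136
χ² = (17−21.62)²/21.62 + (16−14.56)²/14.56 + (27−23.82)²/23.82 + (23−16.93)²/16.93 + (9−11.40)²/11.40 + (15−18.66)²/18.66 + (9−10.45)²/10.45 + (8−7.04)²/7.04 + (12−11.51)²/11.51 = 5.3042
df = 4

test statistic = 5.304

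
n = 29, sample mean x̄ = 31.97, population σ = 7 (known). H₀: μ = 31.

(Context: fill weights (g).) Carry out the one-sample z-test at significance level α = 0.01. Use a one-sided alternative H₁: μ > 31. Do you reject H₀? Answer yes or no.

reject H₀: no

SE = σ/√n = 7/√29 = 1.2999
z = (x̄−μ₀)/SE = (31.97−31)/1.2999 = 0.7462
p-value (one-sided, H₁ greater) = 0.22776
At α=0.01: p ≥ α → fail to reject H₀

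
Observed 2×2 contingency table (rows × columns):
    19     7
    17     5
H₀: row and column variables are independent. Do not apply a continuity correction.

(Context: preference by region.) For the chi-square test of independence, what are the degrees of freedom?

degrees of freedom = 1

df = (r−1)(c−1) = (2−1)·(2−1) = 1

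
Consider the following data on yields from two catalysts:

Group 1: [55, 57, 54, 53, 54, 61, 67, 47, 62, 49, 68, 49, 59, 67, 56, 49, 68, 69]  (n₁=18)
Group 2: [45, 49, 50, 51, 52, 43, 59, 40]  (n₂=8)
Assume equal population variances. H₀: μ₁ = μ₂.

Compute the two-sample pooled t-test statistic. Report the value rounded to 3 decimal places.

test statistic = 3.133

x̄₁=58.000, s₁=7.452, n₁=18
x̄₂=48.625, s₂=5.927, n₂=8
s_p² = [17·7.452² + 7·5.927²]/24 = 49.5781
SE = √(s_p²·(1/18+1/8)) = 2.9919
t = (58.000−48.625)/2.9919 = 3.1334
df = 24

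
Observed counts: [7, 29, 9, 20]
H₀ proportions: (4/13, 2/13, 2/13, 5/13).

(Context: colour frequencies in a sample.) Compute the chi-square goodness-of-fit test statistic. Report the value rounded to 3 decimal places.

test statistic = 45.650

n = 65; E_i = n·p_i = [20.00, 10.00, 10.00, 25.00]
χ² = (7−20.00)²/20.00 + (29−10.00)²/10.00 + (9−10.00)²/10.00 + (20−25.00)²/25.00 = 45.6500
df = 3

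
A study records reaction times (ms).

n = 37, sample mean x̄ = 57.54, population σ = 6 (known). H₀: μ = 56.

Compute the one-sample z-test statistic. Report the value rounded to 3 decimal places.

test statistic = 1.561

SE = σ/√n = 6/√37 = 0.9864
z = (x̄−μ₀)/SE = (57.54−56)/0.9864 = 1.5612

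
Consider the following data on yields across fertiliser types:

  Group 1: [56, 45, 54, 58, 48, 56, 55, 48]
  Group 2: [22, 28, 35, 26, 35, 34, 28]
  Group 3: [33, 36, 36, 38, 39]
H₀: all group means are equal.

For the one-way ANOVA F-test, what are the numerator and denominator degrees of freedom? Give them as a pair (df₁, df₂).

degrees of freedom = [2, 17]

k = 3 groups, N = 20 total
df = (k−1, N−k) = (3−1, 20−3) = (2, 17)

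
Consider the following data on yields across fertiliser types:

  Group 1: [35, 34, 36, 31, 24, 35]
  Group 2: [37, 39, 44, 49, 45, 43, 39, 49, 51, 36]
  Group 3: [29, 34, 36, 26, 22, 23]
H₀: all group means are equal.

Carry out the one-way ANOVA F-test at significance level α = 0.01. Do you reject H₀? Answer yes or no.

reject H₀: yes

Group means [32.50, 43.20, 28.33], grand mean 36.227
SSB = Σnᵢ(x̄ᵢ−x̄)² = 943.430; SSW = ΣΣ(x−x̄ᵢ)² = 524.433
MSB = 943.430/2 = 471.7152; MSW = 524.433/19 = 27.6018
F = MSB/MSW = 17.0900
df = (2, 19)
p-value (upper-tail) = 0.00006
At α=0.01: p < α → reject H₀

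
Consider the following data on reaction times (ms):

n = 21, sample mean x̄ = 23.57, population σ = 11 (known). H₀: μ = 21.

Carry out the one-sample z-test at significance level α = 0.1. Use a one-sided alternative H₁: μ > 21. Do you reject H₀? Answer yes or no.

reject H₀: no

SE = σ/√n = 11/√21 = 2.4004
z = (x̄−μ₀)/SE = (23.57−21)/2.4004 = 1.0707
p-value (one-sided, H₁ greater) = 0.14216
At α=0.1: p ≥ α → fail to reject H₀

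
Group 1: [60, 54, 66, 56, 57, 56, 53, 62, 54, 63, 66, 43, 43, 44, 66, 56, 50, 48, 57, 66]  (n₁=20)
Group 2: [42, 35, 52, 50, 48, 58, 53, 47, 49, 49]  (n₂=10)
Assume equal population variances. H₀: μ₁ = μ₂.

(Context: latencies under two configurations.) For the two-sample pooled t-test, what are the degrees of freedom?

df = n₁ + n₂ − 2 = 20 + 10 − 2 = 28

degrees of freedom = 28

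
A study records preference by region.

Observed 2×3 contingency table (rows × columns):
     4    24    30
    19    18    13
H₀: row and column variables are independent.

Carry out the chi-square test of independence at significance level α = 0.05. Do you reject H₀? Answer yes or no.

reject H₀: yes

Row totals [58, 50], col totals [23, 42, 43], n=108
χ² = (4−12.35)²/12.35 + (24−22.56)²/22.56 + (30−23.09)²/23.09 + (19−10.65)²/10.65 + (18−19.44)²/19.44 + (13−19.91)²/19.91 = 16.8606
df = 2
p-value (upper-tail) = 0.00022
At α=0.05: p < α → reject H₀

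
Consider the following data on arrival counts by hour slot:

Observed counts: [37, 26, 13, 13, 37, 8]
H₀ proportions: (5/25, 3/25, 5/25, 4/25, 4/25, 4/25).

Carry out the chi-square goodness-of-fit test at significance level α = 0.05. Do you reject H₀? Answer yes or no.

n = 134; E_i = n·p_i = [26.80, 16.08, 26.80, 21.44, 21.44, 21.44]
χ² = (37−26.80)²/26.80 + (26−16.08)²/16.08 + (13−26.80)²/26.80 + (13−21.44)²/21.44 + (37−21.44)²/21.44 + (8−21.44)²/21.44 = 40.1480
df = 5
p-value (upper-tail) = 0.00000
At α=0.05: p < α → reject H₀

reject H₀: yes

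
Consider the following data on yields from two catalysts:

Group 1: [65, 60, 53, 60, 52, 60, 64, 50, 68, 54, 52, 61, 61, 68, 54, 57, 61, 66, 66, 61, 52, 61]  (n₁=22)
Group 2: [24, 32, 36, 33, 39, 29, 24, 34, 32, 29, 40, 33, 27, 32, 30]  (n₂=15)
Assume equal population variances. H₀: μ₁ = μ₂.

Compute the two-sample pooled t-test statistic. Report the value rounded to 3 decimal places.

test statistic = 15.777

x̄₁=59.364, s₁=5.602, n₁=22
x̄₂=31.600, s₂=4.687, n₂=15
s_p² = [21·5.602² + 14·4.687²]/35 = 27.6197
SE = √(s_p²·(1/22+1/15)) = 1.7598
t = (59.364−31.600)/1.7598 = 15.7769
df = 35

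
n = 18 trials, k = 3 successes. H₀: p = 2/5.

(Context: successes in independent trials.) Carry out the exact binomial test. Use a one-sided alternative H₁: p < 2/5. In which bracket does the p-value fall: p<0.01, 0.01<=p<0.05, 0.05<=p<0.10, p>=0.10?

Exact binomial: n=18, k=3, p₀=2/5=0.4000
P(X≤3) from Σ C(n,i)·p₀^i·(1−p₀)^(n−i)
p-value (one-sided, H₁ less) = 0.03278
→ bracket: 0.01<=p<0.05

p-value bracket: 0.01<=p<0.05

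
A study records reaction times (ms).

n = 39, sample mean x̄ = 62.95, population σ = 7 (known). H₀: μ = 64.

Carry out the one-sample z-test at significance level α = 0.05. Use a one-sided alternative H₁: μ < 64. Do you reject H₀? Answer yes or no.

SE = σ/√n = 7/√39 = 1.1209
z = (x̄−μ₀)/SE = (62.95−64)/1.1209 = -0.9367
p-value (one-sided, H₁ less) = 0.17444
At α=0.05: p ≥ α → fail to reject H₀

reject H₀: no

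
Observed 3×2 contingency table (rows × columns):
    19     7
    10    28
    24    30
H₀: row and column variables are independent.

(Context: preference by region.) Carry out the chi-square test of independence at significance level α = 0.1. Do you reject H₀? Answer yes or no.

Row totals [26, 38, 54], col totals [53, 65], n=118
χ² = (19−11.68)²/11.68 + (7−14.32)²/14.32 + (10−17.07)²/17.07 + (28−20.93)²/20.93 + (24−24.25)²/24.25 + (30−29.75)²/29.75 = 13.6523
df = 2
p-value (upper-tail) = 0.00109
At α=0.1: p < α → reject H₀

reject H₀: yes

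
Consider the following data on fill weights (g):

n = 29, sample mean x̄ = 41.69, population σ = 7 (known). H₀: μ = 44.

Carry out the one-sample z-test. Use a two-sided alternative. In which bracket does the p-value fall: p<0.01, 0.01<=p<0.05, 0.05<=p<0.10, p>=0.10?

SE = σ/√n = 7/√29 = 1.2999
z = (x̄−μ₀)/SE = (41.69−44)/1.2999 = -1.7771
p-value (two-sided) = 0.07555
→ bracket: 0.05<=p<0.10

p-value bracket: 0.05<=p<0.10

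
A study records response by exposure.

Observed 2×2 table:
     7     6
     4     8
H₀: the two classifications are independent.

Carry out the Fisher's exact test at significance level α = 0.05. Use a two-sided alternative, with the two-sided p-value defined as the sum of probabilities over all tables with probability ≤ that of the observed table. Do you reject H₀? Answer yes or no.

Margins: r₁=13, r₂=12, c₁=11, c₂=14, n=25
p_obs = C(13,7)·C(12,4)/C(25,11); sum pmf over tables with pmf ≤ p_obs
p-value (two-sided) = 0.42831
At α=0.05: p ≥ α → fail to reject H₀

reject H₀: no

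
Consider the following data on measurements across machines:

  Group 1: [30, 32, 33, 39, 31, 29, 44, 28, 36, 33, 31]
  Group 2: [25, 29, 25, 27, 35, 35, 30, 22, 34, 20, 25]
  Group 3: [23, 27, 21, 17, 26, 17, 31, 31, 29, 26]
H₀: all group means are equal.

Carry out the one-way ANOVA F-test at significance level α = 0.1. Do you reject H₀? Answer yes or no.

reject H₀: yes

Group means [33.27, 27.91, 24.80], grand mean 28.781
SSB = Σnᵢ(x̄ᵢ−x̄)² = 388.778; SSW = ΣΣ(x−x̄ᵢ)² = 732.691
MSB = 388.778/2 = 194.3889; MSW = 732.691/29 = 25.2652
F = MSB/MSW = 7.6939
df = (2, 29)
p-value (upper-tail) = 0.00209
At α=0.1: p < α → reject H₀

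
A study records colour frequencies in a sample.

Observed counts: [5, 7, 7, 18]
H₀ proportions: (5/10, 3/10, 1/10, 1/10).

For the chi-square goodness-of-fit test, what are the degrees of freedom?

df = k − 1 = 4 − 1 = 3

degrees of freedom = 3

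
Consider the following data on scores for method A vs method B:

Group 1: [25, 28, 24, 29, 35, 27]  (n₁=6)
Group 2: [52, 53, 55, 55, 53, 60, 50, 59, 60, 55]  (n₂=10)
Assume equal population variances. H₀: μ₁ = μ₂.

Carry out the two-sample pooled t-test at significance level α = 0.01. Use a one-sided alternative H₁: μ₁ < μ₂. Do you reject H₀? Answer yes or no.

x̄₁=28.000, s₁=3.899, n₁=6
x̄₂=55.200, s₂=3.458, n₂=10
s_p² = [5·3.899² + 9·3.458²]/14 = 13.1143
SE = √(s_p²·(1/6+1/10)) = 1.8701
t = (28.000−55.200)/1.8701 = -14.5449
df = 14
p-value (one-sided, H₁ less) = 0.00000
At α=0.01: p < α → reject H₀

reject H₀: yes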